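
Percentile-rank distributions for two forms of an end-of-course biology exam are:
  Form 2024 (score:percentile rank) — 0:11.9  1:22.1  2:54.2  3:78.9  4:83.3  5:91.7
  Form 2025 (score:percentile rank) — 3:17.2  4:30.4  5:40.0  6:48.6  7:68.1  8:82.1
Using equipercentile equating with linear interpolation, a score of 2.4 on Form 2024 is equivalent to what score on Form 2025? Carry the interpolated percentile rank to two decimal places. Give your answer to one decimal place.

6.8

PR of 2.4 on Form 2024: 54.2 + (2.4 − 2)/(3 − 2) × (78.9 − 54.2) = 64.08
On Form 2025, PR 64.08 falls between score 6 (PR 48.6) and 7 (PR 68.1).
Interpolate: 6 + (64.08 − 48.6)/(68.1 − 48.6) × (7 − 6) = 6.8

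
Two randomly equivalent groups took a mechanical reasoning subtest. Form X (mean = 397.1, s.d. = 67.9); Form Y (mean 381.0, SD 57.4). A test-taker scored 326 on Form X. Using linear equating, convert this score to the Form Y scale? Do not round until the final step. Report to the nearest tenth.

Linear equating: y = (SD_Y/SD_X)(x − M_X) + M_Y
y = (57.4/67.9)(326 − 397.1) + 381.0
y = 0.845361 × -71.1 + 381.0 = -60.1052 + 381.0 = 320.9

320.9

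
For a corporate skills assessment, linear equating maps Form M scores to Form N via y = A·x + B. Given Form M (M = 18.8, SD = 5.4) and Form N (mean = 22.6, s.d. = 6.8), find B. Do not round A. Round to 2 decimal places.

-1.07

A = SD_Y / SD_X = 6.8 / 5.4 = 1.259259
B = M_Y − A·M_X = 22.6 − 1.259259 × 18.8 = -1.07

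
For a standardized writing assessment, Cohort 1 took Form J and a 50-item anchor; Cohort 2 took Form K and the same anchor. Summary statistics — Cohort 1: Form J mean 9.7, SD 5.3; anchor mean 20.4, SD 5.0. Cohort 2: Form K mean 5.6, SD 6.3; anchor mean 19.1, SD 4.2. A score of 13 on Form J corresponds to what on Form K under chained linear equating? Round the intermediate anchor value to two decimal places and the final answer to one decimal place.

12.2

Form J → anchor (Cohort 1): v = (5.0/5.3)(13 − 9.7) + 20.4 = 23.51
anchor → Form K (Cohort 2): y = (6.3/4.2)(23.51 − 19.1) + 5.6 = 12.2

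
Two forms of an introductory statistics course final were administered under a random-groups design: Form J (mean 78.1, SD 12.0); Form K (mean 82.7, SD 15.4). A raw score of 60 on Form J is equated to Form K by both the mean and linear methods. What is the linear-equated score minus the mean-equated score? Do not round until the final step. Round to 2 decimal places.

Mean-equated: 60 + (82.7 − 78.1) = 64.60
Linear-equated: (15.4/12.0)(60 − 78.1) + 82.7 = 59.472
Difference = 59.472 − 64.60 = -5.13

-5.13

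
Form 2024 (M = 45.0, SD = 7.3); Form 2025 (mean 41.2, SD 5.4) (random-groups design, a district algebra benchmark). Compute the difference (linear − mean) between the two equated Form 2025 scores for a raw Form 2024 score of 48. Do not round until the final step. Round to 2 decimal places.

-0.78

Mean-equated: 48 + (41.2 − 45.0) = 44.20
Linear-equated: (5.4/7.3)(48 − 45.0) + 41.2 = 43.419
Difference = 43.419 − 44.20 = -0.78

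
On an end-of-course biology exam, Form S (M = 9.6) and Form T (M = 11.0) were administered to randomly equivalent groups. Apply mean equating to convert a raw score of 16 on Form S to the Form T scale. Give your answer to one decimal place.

17.4

Mean equating: y = x + (M_Y − M_X) = 16 + (11.0 − 9.6) = 17.4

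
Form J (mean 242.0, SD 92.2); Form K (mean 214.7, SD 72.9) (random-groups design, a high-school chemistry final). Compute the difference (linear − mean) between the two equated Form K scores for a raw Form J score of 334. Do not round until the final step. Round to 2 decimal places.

Mean-equated: 334 + (214.7 − 242.0) = 306.70
Linear-equated: (72.9/92.2)(334 − 242.0) + 214.7 = 287.442
Difference = 287.442 − 306.70 = -19.26

-19.26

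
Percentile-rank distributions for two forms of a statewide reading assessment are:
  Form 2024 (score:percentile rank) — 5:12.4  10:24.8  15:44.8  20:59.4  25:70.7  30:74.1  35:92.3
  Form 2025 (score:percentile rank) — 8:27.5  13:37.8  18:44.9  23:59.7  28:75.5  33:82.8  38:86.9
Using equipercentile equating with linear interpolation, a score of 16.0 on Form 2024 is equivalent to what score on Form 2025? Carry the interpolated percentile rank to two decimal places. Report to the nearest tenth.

PR of 16.0 on Form 2024: 44.8 + (16.0 − 15)/(20 − 15) × (59.4 − 44.8) = 47.72
On Form 2025, PR 47.72 falls between score 18 (PR 44.9) and 23 (PR 59.7).
Interpolate: 18 + (47.72 − 44.9)/(59.7 − 44.9) × (23 − 18) = 19.0

19.0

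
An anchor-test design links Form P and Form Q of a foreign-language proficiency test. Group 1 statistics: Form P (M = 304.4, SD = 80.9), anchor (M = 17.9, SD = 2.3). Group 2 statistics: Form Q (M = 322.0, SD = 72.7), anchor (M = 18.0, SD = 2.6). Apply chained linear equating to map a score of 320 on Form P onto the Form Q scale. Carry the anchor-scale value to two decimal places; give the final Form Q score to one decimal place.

Form P → anchor (Group 1): v = (2.3/80.9)(320 − 304.4) + 17.9 = 18.34
anchor → Form Q (Group 2): y = (72.7/2.6)(18.34 − 18.0) + 322.0 = 331.5

331.5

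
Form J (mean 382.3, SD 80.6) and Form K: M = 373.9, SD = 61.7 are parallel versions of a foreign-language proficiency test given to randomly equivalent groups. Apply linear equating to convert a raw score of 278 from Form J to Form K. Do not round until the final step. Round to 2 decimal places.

Linear equating: y = (SD_Y/SD_X)(x − M_X) + M_Y
y = (61.7/80.6)(278 − 382.3) + 373.9
y = 0.765509 × -104.3 + 373.9 = -79.8426 + 373.9 = 294.06

294.06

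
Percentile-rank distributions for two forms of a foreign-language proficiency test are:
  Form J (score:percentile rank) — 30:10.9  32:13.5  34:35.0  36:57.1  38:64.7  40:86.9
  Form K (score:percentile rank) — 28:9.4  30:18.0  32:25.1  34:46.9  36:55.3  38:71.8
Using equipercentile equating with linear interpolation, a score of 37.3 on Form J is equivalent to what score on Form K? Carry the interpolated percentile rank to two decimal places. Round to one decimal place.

PR of 37.3 on Form J: 57.1 + (37.3 − 36)/(38 − 36) × (64.7 − 57.1) = 62.04
On Form K, PR 62.04 falls between score 36 (PR 55.3) and 38 (PR 71.8).
Interpolate: 36 + (62.04 − 55.3)/(71.8 − 55.3) × (38 − 36) = 36.8

36.8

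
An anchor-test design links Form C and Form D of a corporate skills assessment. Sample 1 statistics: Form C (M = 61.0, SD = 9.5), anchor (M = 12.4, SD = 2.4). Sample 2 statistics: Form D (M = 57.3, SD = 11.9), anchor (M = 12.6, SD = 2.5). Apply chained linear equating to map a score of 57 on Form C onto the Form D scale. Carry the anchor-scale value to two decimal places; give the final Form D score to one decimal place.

51.5

Form C → anchor (Sample 1): v = (2.4/9.5)(57 − 61.0) + 12.4 = 11.39
anchor → Form D (Sample 2): y = (11.9/2.5)(11.39 − 12.6) + 57.3 = 51.5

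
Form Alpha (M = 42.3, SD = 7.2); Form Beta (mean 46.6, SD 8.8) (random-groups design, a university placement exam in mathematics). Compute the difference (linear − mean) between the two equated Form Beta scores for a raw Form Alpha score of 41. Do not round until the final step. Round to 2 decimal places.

Mean-equated: 41 + (46.6 − 42.3) = 45.30
Linear-equated: (8.8/7.2)(41 − 42.3) + 46.6 = 45.011
Difference = 45.011 − 45.30 = -0.29

-0.29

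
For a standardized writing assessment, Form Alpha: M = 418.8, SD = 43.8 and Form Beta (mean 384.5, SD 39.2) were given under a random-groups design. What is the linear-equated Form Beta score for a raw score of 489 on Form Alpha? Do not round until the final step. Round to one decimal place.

447.3

Linear equating: y = (SD_Y/SD_X)(x − M_X) + M_Y
y = (39.2/43.8)(489 − 418.8) + 384.5
y = 0.894977 × 70.2 + 384.5 = 62.8274 + 384.5 = 447.3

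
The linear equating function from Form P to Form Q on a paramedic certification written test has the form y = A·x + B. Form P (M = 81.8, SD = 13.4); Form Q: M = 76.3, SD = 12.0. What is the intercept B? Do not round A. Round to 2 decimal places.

A = SD_Y / SD_X = 12.0 / 13.4 = 0.895522
B = M_Y − A·M_X = 76.3 − 0.895522 × 81.8 = 3.05

3.05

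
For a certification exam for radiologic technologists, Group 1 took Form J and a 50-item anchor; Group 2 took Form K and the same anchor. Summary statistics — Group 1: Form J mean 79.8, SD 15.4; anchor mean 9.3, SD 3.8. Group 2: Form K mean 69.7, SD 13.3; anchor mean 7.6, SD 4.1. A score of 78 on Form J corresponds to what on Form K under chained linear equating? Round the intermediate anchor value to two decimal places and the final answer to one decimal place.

73.8

Form J → anchor (Group 1): v = (3.8/15.4)(78 − 79.8) + 9.3 = 8.86
anchor → Form K (Group 2): y = (13.3/4.1)(8.86 − 7.6) + 69.7 = 73.8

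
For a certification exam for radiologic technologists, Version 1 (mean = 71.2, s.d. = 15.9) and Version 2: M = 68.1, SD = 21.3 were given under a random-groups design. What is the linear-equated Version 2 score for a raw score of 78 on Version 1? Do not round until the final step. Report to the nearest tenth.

77.2

Linear equating: y = (SD_Y/SD_X)(x − M_X) + M_Y
y = (21.3/15.9)(78 − 71.2) + 68.1
y = 1.339623 × 6.8 + 68.1 = 9.1094 + 68.1 = 77.2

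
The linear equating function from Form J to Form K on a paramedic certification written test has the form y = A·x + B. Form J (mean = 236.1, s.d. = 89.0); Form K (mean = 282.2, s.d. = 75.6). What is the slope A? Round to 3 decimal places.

0.849

A = SD_Y / SD_X = 75.6 / 89.0 = 0.849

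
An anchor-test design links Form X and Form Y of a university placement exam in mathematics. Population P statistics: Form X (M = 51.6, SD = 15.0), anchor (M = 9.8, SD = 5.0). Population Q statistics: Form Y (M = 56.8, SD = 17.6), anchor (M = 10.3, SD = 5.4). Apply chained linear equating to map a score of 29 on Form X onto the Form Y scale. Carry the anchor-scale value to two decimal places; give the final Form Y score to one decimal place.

Form X → anchor (Population P): v = (5.0/15.0)(29 − 51.6) + 9.8 = 2.27
anchor → Form Y (Population Q): y = (17.6/5.4)(2.27 − 10.3) + 56.8 = 30.6

30.6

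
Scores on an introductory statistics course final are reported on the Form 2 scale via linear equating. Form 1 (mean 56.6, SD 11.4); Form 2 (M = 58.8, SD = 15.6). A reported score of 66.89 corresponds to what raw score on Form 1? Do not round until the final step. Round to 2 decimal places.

Invert y = (SD_Y/SD_X)(x − M_X) + M_Y:
x = (SD_X/SD_Y)(y − M_Y) + M_X = (11.4/15.6)(66.89 − 58.8) + 56.6
x = 0.730769 × 8.090 + 56.6 = 62.51

62.51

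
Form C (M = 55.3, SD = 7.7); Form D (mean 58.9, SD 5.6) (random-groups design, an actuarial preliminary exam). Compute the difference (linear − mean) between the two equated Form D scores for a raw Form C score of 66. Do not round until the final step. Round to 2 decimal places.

Mean-equated: 66 + (58.9 − 55.3) = 69.60
Linear-equated: (5.6/7.7)(66 − 55.3) + 58.9 = 66.682
Difference = 66.682 − 69.60 = -2.92

-2.92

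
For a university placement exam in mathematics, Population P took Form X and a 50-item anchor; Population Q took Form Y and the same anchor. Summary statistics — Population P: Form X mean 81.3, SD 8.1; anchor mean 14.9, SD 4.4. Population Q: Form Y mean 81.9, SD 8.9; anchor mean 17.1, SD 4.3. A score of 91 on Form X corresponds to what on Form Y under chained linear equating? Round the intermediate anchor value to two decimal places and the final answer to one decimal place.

Form X → anchor (Population P): v = (4.4/8.1)(91 − 81.3) + 14.9 = 20.17
anchor → Form Y (Population Q): y = (8.9/4.3)(20.17 − 17.1) + 81.9 = 88.3

88.3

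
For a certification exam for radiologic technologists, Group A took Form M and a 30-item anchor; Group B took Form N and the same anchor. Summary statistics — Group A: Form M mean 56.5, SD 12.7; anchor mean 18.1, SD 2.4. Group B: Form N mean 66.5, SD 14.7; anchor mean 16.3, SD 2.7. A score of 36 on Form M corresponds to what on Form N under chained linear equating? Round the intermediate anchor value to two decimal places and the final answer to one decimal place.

55.2

Form M → anchor (Group A): v = (2.4/12.7)(36 − 56.5) + 18.1 = 14.23
anchor → Form N (Group B): y = (14.7/2.7)(14.23 − 16.3) + 66.5 = 55.2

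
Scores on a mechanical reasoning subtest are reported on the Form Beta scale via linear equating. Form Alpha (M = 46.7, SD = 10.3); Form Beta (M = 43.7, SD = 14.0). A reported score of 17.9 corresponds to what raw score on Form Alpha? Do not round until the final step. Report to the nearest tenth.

Invert y = (SD_Y/SD_X)(x − M_X) + M_Y:
x = (SD_X/SD_Y)(y − M_Y) + M_X = (10.3/14.0)(17.9 − 43.7) + 46.7
x = 0.735714 × -25.800 + 46.7 = 27.7

27.7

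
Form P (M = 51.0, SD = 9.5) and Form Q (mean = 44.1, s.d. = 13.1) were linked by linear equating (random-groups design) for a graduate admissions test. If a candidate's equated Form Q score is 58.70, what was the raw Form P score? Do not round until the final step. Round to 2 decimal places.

61.59

Invert y = (SD_Y/SD_X)(x − M_X) + M_Y:
x = (SD_X/SD_Y)(y − M_Y) + M_X = (9.5/13.1)(58.70 − 44.1) + 51.0
x = 0.725191 × 14.600 + 51.0 = 61.59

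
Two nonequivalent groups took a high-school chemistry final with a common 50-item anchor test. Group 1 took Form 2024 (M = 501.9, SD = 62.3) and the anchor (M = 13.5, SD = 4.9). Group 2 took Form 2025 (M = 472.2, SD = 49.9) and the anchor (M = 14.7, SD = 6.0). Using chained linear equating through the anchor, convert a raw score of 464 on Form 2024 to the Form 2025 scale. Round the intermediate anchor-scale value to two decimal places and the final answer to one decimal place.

Form 2024 → anchor (Group 1): v = (4.9/62.3)(464 − 501.9) + 13.5 = 10.52
anchor → Form 2025 (Group 2): y = (49.9/6.0)(10.52 − 14.7) + 472.2 = 437.4

437.4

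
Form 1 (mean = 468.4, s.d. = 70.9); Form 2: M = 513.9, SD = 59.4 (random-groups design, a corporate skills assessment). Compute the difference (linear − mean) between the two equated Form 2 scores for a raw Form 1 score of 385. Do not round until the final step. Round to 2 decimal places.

Mean-equated: 385 + (513.9 − 468.4) = 430.50
Linear-equated: (59.4/70.9)(385 − 468.4) + 513.9 = 444.028
Difference = 444.028 − 430.50 = 13.53

13.53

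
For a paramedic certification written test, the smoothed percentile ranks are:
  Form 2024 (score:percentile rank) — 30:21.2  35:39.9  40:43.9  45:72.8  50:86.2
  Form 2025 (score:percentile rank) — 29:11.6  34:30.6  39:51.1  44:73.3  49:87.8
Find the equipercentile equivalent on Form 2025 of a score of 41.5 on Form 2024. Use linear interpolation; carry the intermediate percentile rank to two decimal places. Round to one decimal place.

PR of 41.5 on Form 2024: 43.9 + (41.5 − 40)/(45 − 40) × (72.8 − 43.9) = 52.57
On Form 2025, PR 52.57 falls between score 39 (PR 51.1) and 44 (PR 73.3).
Interpolate: 39 + (52.57 − 51.1)/(73.3 − 51.1) × (44 − 39) = 39.3

39.3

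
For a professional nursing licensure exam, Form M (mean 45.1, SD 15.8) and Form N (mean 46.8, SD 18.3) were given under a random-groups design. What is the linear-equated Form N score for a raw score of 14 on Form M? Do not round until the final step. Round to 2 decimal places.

Linear equating: y = (SD_Y/SD_X)(x − M_X) + M_Y
y = (18.3/15.8)(14 − 45.1) + 46.8
y = 1.158228 × -31.1 + 46.8 = -36.0209 + 46.8 = 10.78

10.78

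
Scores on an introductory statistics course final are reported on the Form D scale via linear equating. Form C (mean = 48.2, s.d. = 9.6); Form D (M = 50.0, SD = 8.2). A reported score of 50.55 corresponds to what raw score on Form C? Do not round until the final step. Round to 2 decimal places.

Invert y = (SD_Y/SD_X)(x − M_X) + M_Y:
x = (SD_X/SD_Y)(y − M_Y) + M_X = (9.6/8.2)(50.55 − 50.0) + 48.2
x = 1.170732 × 0.550 + 48.2 = 48.84

48.84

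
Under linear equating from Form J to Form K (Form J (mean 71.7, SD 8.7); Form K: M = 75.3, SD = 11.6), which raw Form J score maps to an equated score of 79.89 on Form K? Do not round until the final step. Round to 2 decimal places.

Invert y = (SD_Y/SD_X)(x − M_X) + M_Y:
x = (SD_X/SD_Y)(y − M_Y) + M_X = (8.7/11.6)(79.89 − 75.3) + 71.7
x = 0.750000 × 4.590 + 71.7 = 75.14

75.14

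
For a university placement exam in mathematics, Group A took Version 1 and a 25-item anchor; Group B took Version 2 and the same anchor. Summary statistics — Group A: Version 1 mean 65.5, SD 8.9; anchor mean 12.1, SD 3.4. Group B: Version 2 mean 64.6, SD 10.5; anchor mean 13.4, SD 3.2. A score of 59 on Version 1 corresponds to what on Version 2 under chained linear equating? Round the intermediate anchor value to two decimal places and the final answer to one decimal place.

52.2

Version 1 → anchor (Group A): v = (3.4/8.9)(59 − 65.5) + 12.1 = 9.62
anchor → Version 2 (Group B): y = (10.5/3.2)(9.62 − 13.4) + 64.6 = 52.2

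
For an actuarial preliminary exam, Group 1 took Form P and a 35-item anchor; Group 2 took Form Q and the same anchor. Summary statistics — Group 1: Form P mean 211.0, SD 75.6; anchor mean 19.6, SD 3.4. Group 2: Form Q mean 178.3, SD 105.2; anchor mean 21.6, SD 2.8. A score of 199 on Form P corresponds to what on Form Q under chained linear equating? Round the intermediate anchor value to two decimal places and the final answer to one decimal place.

Form P → anchor (Group 1): v = (3.4/75.6)(199 − 211.0) + 19.6 = 19.06
anchor → Form Q (Group 2): y = (105.2/2.8)(19.06 − 21.6) + 178.3 = 82.9

82.9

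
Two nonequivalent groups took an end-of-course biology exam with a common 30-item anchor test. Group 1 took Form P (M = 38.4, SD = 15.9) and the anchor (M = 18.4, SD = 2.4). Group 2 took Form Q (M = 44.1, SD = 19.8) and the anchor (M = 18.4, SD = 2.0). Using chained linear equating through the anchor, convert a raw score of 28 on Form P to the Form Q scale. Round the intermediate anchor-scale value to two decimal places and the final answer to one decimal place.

Form P → anchor (Group 1): v = (2.4/15.9)(28 − 38.4) + 18.4 = 16.83
anchor → Form Q (Group 2): y = (19.8/2.0)(16.83 − 18.4) + 44.1 = 28.6

28.6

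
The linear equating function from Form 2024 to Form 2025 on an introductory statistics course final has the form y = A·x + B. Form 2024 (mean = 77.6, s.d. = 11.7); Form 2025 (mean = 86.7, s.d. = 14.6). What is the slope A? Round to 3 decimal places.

1.248

A = SD_Y / SD_X = 14.6 / 11.7 = 1.248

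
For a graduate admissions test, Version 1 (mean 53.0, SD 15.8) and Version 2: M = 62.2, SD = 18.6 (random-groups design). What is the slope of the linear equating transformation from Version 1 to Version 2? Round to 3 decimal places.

1.177

A = SD_Y / SD_X = 18.6 / 15.8 = 1.177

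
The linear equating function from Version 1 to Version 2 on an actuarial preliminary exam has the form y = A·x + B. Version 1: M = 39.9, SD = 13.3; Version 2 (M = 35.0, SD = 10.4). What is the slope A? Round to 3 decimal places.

A = SD_Y / SD_X = 10.4 / 13.3 = 0.782

0.782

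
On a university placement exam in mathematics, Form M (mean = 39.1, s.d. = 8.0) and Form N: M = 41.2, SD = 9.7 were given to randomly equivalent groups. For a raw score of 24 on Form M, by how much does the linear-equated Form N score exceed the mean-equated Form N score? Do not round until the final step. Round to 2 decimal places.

-3.21

Mean-equated: 24 + (41.2 − 39.1) = 26.10
Linear-equated: (9.7/8.0)(24 − 39.1) + 41.2 = 22.891
Difference = 22.891 − 26.10 = -3.21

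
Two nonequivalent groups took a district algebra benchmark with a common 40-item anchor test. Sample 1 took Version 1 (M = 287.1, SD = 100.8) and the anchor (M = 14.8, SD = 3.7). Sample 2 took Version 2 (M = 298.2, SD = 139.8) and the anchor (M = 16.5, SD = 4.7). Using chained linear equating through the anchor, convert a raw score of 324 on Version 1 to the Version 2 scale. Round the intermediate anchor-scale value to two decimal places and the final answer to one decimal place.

287.8

Version 1 → anchor (Sample 1): v = (3.7/100.8)(324 − 287.1) + 14.8 = 16.15
anchor → Version 2 (Sample 2): y = (139.8/4.7)(16.15 − 16.5) + 298.2 = 287.8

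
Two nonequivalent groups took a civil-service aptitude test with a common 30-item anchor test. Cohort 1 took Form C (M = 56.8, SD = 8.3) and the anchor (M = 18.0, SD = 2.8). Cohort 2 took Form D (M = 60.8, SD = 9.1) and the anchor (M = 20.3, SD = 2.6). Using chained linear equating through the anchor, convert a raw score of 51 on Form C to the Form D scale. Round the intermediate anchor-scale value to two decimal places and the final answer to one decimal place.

45.9

Form C → anchor (Cohort 1): v = (2.8/8.3)(51 − 56.8) + 18.0 = 16.04
anchor → Form D (Cohort 2): y = (9.1/2.6)(16.04 − 20.3) + 60.8 = 45.9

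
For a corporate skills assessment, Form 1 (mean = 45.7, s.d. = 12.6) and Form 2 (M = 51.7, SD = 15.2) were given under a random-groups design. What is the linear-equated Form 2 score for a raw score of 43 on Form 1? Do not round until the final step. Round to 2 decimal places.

Linear equating: y = (SD_Y/SD_X)(x − M_X) + M_Y
y = (15.2/12.6)(43 − 45.7) + 51.7
y = 1.206349 × -2.7 + 51.7 = -3.2571 + 51.7 = 48.44

48.44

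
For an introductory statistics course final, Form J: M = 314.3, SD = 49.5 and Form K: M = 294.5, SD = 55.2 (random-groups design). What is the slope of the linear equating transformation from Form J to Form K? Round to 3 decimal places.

A = SD_Y / SD_X = 55.2 / 49.5 = 1.115

1.115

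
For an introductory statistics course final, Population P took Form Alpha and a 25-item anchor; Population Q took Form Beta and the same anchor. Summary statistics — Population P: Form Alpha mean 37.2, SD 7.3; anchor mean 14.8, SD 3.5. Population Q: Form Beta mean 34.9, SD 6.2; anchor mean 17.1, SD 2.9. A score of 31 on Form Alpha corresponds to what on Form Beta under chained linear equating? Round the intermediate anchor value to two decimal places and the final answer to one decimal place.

23.6

Form Alpha → anchor (Population P): v = (3.5/7.3)(31 − 37.2) + 14.8 = 11.83
anchor → Form Beta (Population Q): y = (6.2/2.9)(11.83 − 17.1) + 34.9 = 23.6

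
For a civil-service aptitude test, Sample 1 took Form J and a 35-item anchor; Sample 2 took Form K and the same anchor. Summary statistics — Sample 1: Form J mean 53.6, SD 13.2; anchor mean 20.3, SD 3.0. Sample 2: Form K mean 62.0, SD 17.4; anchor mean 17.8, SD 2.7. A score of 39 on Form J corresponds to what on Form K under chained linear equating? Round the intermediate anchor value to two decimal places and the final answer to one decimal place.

56.7

Form J → anchor (Sample 1): v = (3.0/13.2)(39 − 53.6) + 20.3 = 16.98
anchor → Form K (Sample 2): y = (17.4/2.7)(16.98 − 17.8) + 62.0 = 56.7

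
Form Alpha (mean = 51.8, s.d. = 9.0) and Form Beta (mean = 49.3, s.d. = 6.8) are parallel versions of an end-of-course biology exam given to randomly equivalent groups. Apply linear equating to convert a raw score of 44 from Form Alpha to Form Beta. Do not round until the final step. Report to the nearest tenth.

Linear equating: y = (SD_Y/SD_X)(x − M_X) + M_Y
y = (6.8/9.0)(44 − 51.8) + 49.3
y = 0.755556 × -7.8 + 49.3 = -5.8933 + 49.3 = 43.4

43.4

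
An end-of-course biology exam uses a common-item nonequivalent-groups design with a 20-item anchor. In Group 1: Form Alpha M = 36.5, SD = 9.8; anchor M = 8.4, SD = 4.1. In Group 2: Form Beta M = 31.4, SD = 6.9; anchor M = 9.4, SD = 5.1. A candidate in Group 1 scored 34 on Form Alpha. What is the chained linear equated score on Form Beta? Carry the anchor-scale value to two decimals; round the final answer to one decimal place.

Form Alpha → anchor (Group 1): v = (4.1/9.8)(34 − 36.5) + 8.4 = 7.35
anchor → Form Beta (Group 2): y = (6.9/5.1)(7.35 − 9.4) + 31.4 = 28.6

28.6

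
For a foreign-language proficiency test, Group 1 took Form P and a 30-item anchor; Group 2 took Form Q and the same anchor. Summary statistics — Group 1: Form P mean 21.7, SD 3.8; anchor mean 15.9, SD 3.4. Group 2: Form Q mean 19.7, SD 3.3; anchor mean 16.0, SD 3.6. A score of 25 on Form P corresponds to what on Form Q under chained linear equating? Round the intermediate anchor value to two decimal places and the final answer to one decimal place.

Form P → anchor (Group 1): v = (3.4/3.8)(25 − 21.7) + 15.9 = 18.85
anchor → Form Q (Group 2): y = (3.3/3.6)(18.85 − 16.0) + 19.7 = 22.3

22.3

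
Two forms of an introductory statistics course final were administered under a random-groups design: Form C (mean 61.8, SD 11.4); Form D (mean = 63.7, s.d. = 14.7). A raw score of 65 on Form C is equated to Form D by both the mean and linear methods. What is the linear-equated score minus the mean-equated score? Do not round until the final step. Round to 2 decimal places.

0.93

Mean-equated: 65 + (63.7 − 61.8) = 66.90
Linear-equated: (14.7/11.4)(65 − 61.8) + 63.7 = 67.826
Difference = 67.826 − 66.90 = 0.93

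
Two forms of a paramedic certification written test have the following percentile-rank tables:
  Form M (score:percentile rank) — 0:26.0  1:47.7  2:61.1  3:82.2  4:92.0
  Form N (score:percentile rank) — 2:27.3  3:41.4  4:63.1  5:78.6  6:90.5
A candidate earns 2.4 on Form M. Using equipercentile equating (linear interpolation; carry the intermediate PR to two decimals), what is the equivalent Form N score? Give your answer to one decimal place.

PR of 2.4 on Form M: 61.1 + (2.4 − 2)/(3 − 2) × (82.2 − 61.1) = 69.54
On Form N, PR 69.54 falls between score 4 (PR 63.1) and 5 (PR 78.6).
Interpolate: 4 + (69.54 − 63.1)/(78.6 − 63.1) × (5 − 4) = 4.4

4.4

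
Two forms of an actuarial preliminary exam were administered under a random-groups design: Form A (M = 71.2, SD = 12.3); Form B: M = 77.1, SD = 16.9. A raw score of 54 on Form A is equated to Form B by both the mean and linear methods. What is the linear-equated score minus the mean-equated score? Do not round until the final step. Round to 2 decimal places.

-6.43

Mean-equated: 54 + (77.1 − 71.2) = 59.90
Linear-equated: (16.9/12.3)(54 − 71.2) + 77.1 = 53.467
Difference = 53.467 − 59.90 = -6.43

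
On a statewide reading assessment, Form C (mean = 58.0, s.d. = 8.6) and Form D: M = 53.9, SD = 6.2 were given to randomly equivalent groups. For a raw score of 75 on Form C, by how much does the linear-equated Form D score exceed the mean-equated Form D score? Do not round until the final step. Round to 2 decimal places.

Mean-equated: 75 + (53.9 − 58.0) = 70.90
Linear-equated: (6.2/8.6)(75 − 58.0) + 53.9 = 66.156
Difference = 66.156 − 70.90 = -4.74

-4.74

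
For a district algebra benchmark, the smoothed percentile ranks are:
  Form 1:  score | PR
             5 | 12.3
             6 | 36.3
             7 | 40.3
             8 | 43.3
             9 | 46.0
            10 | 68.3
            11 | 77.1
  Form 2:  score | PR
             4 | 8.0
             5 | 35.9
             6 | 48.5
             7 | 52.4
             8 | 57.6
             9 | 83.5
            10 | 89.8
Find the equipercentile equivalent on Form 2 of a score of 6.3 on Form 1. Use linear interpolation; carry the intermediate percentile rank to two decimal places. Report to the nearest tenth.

5.1

PR of 6.3 on Form 1: 36.3 + (6.3 − 6)/(7 − 6) × (40.3 − 36.3) = 37.50
On Form 2, PR 37.50 falls between score 5 (PR 35.9) and 6 (PR 48.5).
Interpolate: 5 + (37.50 − 35.9)/(48.5 − 35.9) × (6 − 5) = 5.1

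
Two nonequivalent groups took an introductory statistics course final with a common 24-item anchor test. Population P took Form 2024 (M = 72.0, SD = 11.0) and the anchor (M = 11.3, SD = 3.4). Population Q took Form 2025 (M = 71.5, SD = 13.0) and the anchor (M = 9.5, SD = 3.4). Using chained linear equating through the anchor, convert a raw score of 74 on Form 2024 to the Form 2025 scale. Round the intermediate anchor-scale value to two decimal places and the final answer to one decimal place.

80.8

Form 2024 → anchor (Population P): v = (3.4/11.0)(74 − 72.0) + 11.3 = 11.92
anchor → Form 2025 (Population Q): y = (13.0/3.4)(11.92 − 9.5) + 71.5 = 80.8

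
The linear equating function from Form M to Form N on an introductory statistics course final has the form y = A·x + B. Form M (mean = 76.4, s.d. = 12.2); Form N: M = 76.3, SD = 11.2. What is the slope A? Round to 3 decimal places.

0.918

A = SD_Y / SD_X = 11.2 / 12.2 = 0.918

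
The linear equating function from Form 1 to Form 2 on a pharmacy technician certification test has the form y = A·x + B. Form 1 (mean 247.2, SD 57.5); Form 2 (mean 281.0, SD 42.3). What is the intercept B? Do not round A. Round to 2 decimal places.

A = SD_Y / SD_X = 42.3 / 57.5 = 0.735652
B = M_Y − A·M_X = 281.0 − 0.735652 × 247.2 = 99.15

99.15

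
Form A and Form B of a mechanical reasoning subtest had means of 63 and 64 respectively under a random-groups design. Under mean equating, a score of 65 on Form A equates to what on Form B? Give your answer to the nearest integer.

Mean equating: y = x + (M_Y − M_X) = 65 + (64 − 63) = 66

66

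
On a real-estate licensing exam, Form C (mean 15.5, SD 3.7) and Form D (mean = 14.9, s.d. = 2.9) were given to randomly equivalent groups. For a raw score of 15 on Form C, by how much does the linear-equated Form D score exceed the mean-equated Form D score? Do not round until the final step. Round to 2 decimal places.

0.11

Mean-equated: 15 + (14.9 − 15.5) = 14.40
Linear-equated: (2.9/3.7)(15 − 15.5) + 14.9 = 14.508
Difference = 14.508 − 14.40 = 0.11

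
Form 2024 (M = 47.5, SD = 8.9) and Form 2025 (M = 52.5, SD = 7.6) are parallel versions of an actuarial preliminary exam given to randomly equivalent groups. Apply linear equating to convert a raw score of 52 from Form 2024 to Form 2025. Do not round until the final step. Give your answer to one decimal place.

Linear equating: y = (SD_Y/SD_X)(x − M_X) + M_Y
y = (7.6/8.9)(52 − 47.5) + 52.5
y = 0.853933 × 4.5 + 52.5 = 3.8427 + 52.5 = 56.3

56.3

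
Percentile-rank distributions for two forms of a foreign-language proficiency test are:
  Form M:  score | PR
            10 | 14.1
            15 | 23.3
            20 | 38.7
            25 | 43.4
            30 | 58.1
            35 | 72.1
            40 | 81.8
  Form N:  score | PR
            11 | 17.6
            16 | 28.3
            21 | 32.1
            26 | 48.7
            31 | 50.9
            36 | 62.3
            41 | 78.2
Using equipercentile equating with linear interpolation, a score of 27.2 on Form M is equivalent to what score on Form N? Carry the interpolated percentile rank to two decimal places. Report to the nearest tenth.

28.7

PR of 27.2 on Form M: 43.4 + (27.2 − 25)/(30 − 25) × (58.1 − 43.4) = 49.87
On Form N, PR 49.87 falls between score 26 (PR 48.7) and 31 (PR 50.9).
Interpolate: 26 + (49.87 − 48.7)/(50.9 − 48.7) × (31 − 26) = 28.7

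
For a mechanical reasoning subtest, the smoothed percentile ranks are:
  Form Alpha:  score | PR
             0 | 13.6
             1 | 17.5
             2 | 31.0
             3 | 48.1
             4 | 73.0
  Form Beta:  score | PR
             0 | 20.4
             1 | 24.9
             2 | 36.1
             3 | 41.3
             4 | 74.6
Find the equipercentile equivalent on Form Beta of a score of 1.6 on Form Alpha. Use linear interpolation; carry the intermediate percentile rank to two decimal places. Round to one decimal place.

1.1

PR of 1.6 on Form Alpha: 17.5 + (1.6 − 1)/(2 − 1) × (31.0 − 17.5) = 25.60
On Form Beta, PR 25.60 falls between score 1 (PR 24.9) and 2 (PR 36.1).
Interpolate: 1 + (25.60 − 24.9)/(36.1 − 24.9) × (2 − 1) = 1.1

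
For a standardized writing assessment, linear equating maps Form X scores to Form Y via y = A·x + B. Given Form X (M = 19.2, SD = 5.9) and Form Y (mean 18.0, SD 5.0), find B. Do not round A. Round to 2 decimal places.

1.73

A = SD_Y / SD_X = 5.0 / 5.9 = 0.847458
B = M_Y − A·M_X = 18.0 − 0.847458 × 19.2 = 1.73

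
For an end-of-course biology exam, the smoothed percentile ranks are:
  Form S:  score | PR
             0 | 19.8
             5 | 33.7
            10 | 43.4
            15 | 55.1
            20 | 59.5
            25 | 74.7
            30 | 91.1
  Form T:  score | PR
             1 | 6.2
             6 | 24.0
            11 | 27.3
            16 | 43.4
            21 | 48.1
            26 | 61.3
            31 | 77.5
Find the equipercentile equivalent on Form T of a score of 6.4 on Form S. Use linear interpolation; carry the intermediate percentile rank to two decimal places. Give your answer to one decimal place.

PR of 6.4 on Form S: 33.7 + (6.4 − 5)/(10 − 5) × (43.4 − 33.7) = 36.42
On Form T, PR 36.42 falls between score 11 (PR 27.3) and 16 (PR 43.4).
Interpolate: 11 + (36.42 − 27.3)/(43.4 − 27.3) × (16 − 11) = 13.8

13.8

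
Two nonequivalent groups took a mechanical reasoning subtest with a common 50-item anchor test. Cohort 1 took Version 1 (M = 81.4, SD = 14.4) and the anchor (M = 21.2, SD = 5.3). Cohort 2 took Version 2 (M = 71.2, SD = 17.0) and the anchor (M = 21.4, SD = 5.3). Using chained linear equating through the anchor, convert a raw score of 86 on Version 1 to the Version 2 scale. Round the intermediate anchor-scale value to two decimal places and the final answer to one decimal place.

76.0

Version 1 → anchor (Cohort 1): v = (5.3/14.4)(86 − 81.4) + 21.2 = 22.89
anchor → Version 2 (Cohort 2): y = (17.0/5.3)(22.89 − 21.4) + 71.2 = 76.0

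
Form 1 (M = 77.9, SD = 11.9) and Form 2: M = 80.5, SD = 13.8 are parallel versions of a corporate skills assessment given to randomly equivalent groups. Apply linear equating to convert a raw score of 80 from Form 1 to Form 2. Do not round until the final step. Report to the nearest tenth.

82.9

Linear equating: y = (SD_Y/SD_X)(x − M_X) + M_Y
y = (13.8/11.9)(80 − 77.9) + 80.5
y = 1.159664 × 2.1 + 80.5 = 2.4353 + 80.5 = 82.9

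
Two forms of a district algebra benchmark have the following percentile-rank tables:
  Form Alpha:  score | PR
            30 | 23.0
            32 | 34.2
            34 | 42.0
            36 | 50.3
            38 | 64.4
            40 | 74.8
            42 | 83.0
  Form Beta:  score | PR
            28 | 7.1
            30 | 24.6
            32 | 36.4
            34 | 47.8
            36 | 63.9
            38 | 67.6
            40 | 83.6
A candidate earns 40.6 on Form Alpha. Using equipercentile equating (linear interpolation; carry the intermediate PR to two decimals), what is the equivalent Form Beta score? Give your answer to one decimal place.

PR of 40.6 on Form Alpha: 74.8 + (40.6 − 40)/(42 − 40) × (83.0 − 74.8) = 77.26
On Form Beta, PR 77.26 falls between score 38 (PR 67.6) and 40 (PR 83.6).
Interpolate: 38 + (77.26 − 67.6)/(83.6 − 67.6) × (40 − 38) = 39.2

39.2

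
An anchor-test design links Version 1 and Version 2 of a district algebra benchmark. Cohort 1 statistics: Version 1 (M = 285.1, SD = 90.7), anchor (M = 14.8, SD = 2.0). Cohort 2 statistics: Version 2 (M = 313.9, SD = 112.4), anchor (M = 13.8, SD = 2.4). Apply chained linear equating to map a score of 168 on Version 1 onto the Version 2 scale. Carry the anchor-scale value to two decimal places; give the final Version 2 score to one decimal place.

239.9

Version 1 → anchor (Cohort 1): v = (2.0/90.7)(168 − 285.1) + 14.8 = 12.22
anchor → Version 2 (Cohort 2): y = (112.4/2.4)(12.22 − 13.8) + 313.9 = 239.9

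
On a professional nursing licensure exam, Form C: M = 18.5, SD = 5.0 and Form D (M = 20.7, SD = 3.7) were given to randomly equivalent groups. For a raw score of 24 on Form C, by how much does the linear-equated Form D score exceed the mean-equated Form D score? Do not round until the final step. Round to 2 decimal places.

Mean-equated: 24 + (20.7 − 18.5) = 26.20
Linear-equated: (3.7/5.0)(24 − 18.5) + 20.7 = 24.770
Difference = 24.770 − 26.20 = -1.43

-1.43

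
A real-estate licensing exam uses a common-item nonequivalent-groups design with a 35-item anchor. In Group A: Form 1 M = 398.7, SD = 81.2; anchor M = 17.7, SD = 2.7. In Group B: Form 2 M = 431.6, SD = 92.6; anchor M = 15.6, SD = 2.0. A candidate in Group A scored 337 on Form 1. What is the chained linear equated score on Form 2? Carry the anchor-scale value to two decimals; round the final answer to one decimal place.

Form 1 → anchor (Group A): v = (2.7/81.2)(337 − 398.7) + 17.7 = 15.65
anchor → Form 2 (Group B): y = (92.6/2.0)(15.65 − 15.6) + 431.6 = 433.9

433.9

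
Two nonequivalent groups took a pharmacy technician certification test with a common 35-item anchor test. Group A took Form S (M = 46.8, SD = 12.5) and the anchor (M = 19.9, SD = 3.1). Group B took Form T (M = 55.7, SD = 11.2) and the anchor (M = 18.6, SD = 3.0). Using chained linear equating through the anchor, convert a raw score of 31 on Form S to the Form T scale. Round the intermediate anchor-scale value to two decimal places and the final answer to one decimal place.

Form S → anchor (Group A): v = (3.1/12.5)(31 − 46.8) + 19.9 = 15.98
anchor → Form T (Group B): y = (11.2/3.0)(15.98 − 18.6) + 55.7 = 45.9

45.9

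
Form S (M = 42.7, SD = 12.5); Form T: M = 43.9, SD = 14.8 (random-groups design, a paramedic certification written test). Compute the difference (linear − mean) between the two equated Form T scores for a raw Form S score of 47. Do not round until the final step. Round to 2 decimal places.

0.79

Mean-equated: 47 + (43.9 − 42.7) = 48.20
Linear-equated: (14.8/12.5)(47 − 42.7) + 43.9 = 48.991
Difference = 48.991 − 48.20 = 0.79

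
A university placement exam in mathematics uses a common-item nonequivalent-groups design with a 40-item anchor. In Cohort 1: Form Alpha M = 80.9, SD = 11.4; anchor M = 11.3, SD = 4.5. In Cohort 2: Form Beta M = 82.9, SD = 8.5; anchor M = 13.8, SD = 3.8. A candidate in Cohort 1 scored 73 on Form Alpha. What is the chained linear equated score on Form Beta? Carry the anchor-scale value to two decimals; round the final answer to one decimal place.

Form Alpha → anchor (Cohort 1): v = (4.5/11.4)(73 − 80.9) + 11.3 = 8.18
anchor → Form Beta (Cohort 2): y = (8.5/3.8)(8.18 − 13.8) + 82.9 = 70.3

70.3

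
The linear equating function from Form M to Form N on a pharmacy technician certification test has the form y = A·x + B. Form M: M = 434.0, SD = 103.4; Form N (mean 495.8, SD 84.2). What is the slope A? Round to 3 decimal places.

A = SD_Y / SD_X = 84.2 / 103.4 = 0.814

0.814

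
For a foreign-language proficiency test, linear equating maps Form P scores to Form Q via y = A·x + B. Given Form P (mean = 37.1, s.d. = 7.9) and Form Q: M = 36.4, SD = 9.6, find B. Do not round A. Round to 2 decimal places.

A = SD_Y / SD_X = 9.6 / 7.9 = 1.215190
B = M_Y − A·M_X = 36.4 − 1.215190 × 37.1 = -8.68

-8.68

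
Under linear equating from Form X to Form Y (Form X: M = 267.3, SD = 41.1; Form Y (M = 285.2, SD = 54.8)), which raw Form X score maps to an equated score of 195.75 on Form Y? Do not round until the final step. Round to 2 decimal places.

200.21

Invert y = (SD_Y/SD_X)(x − M_X) + M_Y:
x = (SD_X/SD_Y)(y − M_Y) + M_X = (41.1/54.8)(195.75 − 285.2) + 267.3
x = 0.750000 × -89.450 + 267.3 = 200.21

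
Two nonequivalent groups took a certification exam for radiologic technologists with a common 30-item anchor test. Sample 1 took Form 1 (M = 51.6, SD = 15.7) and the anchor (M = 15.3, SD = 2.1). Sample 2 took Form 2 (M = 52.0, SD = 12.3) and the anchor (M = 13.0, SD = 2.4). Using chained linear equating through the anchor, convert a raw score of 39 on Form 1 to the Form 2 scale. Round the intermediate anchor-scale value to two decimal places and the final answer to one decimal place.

Form 1 → anchor (Sample 1): v = (2.1/15.7)(39 − 51.6) + 15.3 = 13.61
anchor → Form 2 (Sample 2): y = (12.3/2.4)(13.61 − 13.0) + 52.0 = 55.1

55.1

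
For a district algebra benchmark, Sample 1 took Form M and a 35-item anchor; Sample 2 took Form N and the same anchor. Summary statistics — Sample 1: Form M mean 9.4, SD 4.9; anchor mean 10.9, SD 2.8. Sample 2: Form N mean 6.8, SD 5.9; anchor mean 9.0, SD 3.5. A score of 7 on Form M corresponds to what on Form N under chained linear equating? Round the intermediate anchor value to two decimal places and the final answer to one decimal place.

7.7

Form M → anchor (Sample 1): v = (2.8/4.9)(7 − 9.4) + 10.9 = 9.53
anchor → Form N (Sample 2): y = (5.9/3.5)(9.53 − 9.0) + 6.8 = 7.7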